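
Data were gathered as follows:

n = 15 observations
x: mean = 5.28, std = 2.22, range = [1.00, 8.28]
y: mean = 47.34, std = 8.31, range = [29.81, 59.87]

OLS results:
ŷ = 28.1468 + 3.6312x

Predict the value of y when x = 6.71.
ŷ = 52.5122

x = 6.71 lies inside the observed range [1.00, 8.28], so the fitted equation applies directly:

ŷ = 28.1468 + 3.6312 × 6.71
ŷ = 28.1468 + 24.3654
ŷ = 52.5122

This is a point prediction; actual observations scatter around it by roughly the residual standard deviation.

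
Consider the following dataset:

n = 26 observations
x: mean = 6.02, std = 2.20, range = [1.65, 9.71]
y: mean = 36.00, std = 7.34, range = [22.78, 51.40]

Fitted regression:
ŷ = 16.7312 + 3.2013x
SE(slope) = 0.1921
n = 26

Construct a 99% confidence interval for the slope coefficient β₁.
The 99% CI for β₁ is (2.6640, 3.7386)

Confidence interval for the slope:

The 99% CI for β₁ is: β̂₁ ± t*(α/2, n-2) × SE(β̂₁)

Step 1: Find critical t-value
- Confidence level = 0.99
- Degrees of freedom = n - 2 = 26 - 2 = 24
- t*(α/2, 24) = 2.7969

Step 2: Calculate margin of error
Margin = 2.7969 × 0.1921 = 0.5373

Step 3: Construct interval
CI = 3.2013 ± 0.5373
CI = (2.6640, 3.7386)

Interpretation: each one-unit increase in x is associated with a change in mean y of between 2.6640 and 3.7386, with 99% confidence.
Both endpoints are positive, so the data support a genuinely positive slope at this confidence level.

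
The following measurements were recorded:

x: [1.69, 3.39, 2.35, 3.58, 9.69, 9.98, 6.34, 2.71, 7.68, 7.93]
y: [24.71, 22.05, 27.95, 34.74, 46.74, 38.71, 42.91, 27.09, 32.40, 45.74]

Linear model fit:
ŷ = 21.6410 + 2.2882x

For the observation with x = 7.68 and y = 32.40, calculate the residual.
Residual = -6.8144

The residual is the difference between the actual value and the predicted value:

Residual = y - ŷ

Step 1: Calculate predicted value
ŷ = 21.6410 + 2.2882 × 7.68
ŷ = 39.2144

Step 2: Calculate residual
Residual = 32.40 - 39.2144
Residual = -6.8144

Sign check: y < ŷ, so the point is below the line and the fit overestimates here.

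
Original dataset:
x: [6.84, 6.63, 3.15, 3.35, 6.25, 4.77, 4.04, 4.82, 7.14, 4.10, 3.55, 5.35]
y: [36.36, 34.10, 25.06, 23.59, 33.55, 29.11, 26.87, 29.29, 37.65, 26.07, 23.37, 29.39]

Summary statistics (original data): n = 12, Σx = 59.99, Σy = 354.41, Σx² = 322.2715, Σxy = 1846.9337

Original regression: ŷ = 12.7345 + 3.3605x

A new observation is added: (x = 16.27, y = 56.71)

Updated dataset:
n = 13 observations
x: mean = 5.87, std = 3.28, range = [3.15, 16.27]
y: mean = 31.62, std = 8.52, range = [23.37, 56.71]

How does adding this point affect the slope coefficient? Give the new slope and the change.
New slope β₁ = 2.5633 versus 3.3605 before: a change of -0.7972 (-23.7%).

x = 16.27 lies well outside the original x-range [3.15, 7.14] (x̄ ≈ 5.00), so this observation has high leverage and can move the slope substantially.

Step 1: Update the sums with the new point (n goes from 12 to 13)
Σx  = 59.99 + 16.27 = 76.26
Σy  = 354.41 + 56.71 = 411.12
Σx² = 322.2715 + 16.27² = 322.2715 + 264.7129 = 586.9844
Σxy = 1846.9337 + 16.27×56.71 = 1846.9337 + 922.6717 = 2769.6054

Step 2: Recompute the slope with b₁ = (nΣxy − ΣxΣy) / (nΣx² − (Σx)²)
Numerator   = 13×2769.6054 − 76.26×411.12 = 36004.8702 − 31352.0112 = 4652.8590
Denominator = 13×586.9844 − 76.26² = 7630.7972 − 5815.5876 = 1815.2096
b₁(new) = 4652.8590 / 1815.2096 = 2.5633

(Same formula on the original sums: (12×1846.9337 − 59.99×354.41) / (12×322.2715 − 59.99²) = 902.1485 / 268.4579 = 3.3605, matching the given fit.)

Step 3: Change in slope
Δβ₁ = 2.5633 − 3.3605 = -0.7972
Relative change = -0.7972 / 3.3605 × 100% = -23.7%
→ the slope decreases when the point is added.

A high-leverage point only changes the slope if it is off the original line; here y = 56.71 is below the original trend, so the slope decreases.
In practice: refit with and without it and report both if conclusions differ; investigate whether it comes from the same population as the rest of the sample.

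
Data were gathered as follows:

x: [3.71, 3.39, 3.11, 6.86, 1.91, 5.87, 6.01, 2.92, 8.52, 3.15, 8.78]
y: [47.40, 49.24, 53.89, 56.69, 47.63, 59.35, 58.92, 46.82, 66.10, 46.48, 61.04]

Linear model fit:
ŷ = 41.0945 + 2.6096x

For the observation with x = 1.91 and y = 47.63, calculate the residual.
Residual = 1.5512

The residual is the difference between the actual value and the predicted value:

Residual = y - ŷ

Step 1: Calculate predicted value
ŷ = 41.0945 + 2.6096 × 1.91
ŷ = 46.0788

Step 2: Calculate residual
Residual = 47.63 - 46.0788
Residual = 1.5512

Interpretation: the model underestimates the actual value by 1.5512 at this point (positive residual → observation lies above the fitted line).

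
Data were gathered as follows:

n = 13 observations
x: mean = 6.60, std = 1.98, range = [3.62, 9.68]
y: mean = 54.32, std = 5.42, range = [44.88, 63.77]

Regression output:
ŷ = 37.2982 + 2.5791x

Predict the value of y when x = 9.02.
ŷ = 60.5617

x = 9.02 lies inside the observed range [3.62, 9.68], so the fitted equation applies directly:

ŷ = 37.2982 + 2.5791 × 9.02
ŷ = 37.2982 + 23.2635
ŷ = 60.5617

This is a point prediction; actual observations scatter around it by roughly the residual standard deviation.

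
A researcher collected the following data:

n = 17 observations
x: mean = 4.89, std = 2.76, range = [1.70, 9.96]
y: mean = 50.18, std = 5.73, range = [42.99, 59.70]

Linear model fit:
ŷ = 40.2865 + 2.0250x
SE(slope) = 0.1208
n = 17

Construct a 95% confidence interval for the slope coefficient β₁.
The 95% CI for β₁ is (1.7675, 2.2825)

Confidence interval for the slope:

The 95% CI for β₁ is: β̂₁ ± t*(α/2, n-2) × SE(β̂₁)

Step 1: Find critical t-value
- Confidence level = 0.95
- Degrees of freedom = n - 2 = 17 - 2 = 15
- t*(α/2, 15) = 2.1314

Step 2: Calculate margin of error
Margin = 2.1314 × 0.1208 = 0.2575

Step 3: Construct interval
CI = 2.0250 ± 0.2575
CI = (1.7675, 2.2825)

Interpretation: each one-unit increase in x is associated with a change in mean y of between 1.7675 and 2.2825, with 95% confidence.
The interval does not include 0, suggesting a significant linear relationship.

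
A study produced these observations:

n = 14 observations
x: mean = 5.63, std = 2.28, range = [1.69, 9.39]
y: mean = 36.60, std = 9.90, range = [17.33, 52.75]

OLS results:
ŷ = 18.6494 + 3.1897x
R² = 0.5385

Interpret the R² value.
R² = 0.5385 means 53.85% of the variation in y is explained by the linear relationship with x. This indicates a moderate fit.

R² = 1 − SS_res/SS_tot compares the residual scatter to the total scatter of y about its mean.

Here R² = 0.5385:
- Explained: 53.85% of the variation in y
- Unexplained (residual): 100% − 53.85% = 46.15%
- Rule of thumb (below 0.3 weak; 0.3 to below 0.7 moderate; 0.7 and above strong) → moderate

Note: R² says nothing about causation, and a high R² does not by itself mean the linear form is appropriate — check the residuals.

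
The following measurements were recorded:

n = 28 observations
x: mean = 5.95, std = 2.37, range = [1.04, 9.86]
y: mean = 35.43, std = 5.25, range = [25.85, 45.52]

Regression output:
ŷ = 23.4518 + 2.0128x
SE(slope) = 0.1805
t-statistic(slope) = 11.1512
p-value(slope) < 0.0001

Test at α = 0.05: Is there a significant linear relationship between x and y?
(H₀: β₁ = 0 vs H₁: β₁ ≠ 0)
Since p-value < 0.0001 < α = 0.05, reject H₀ — the slope is significantly different from 0.

Hypothesis test for the slope coefficient:

H₀: β₁ = 0 (no linear relationship)
H₁: β₁ ≠ 0 (linear relationship exists)

Test statistic: t = β̂₁ / SE(β̂₁) = 2.0128 / 0.1805 = 11.1512

With df = 26, the two-sided p-value for |t| = 11.1512 is <0.0001.

Decision rule: reject H₀ if p-value < α.
p-value < 0.0001 < α = 0.05 → reject H₀.

There is sufficient evidence at the 5% significance level to conclude that a linear relationship exists between x and y.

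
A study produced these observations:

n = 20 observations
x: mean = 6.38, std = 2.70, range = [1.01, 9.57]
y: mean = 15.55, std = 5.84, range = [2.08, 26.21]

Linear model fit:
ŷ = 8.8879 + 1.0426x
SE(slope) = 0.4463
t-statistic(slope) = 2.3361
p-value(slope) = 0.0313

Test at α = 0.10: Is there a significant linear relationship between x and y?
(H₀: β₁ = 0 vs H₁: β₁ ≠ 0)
Since p-value = 0.0313 < α = 0.10, reject H₀ — the slope is significantly different from 0.

Hypothesis test for the slope coefficient:

H₀: β₁ = 0 (no linear relationship)
H₁: β₁ ≠ 0 (linear relationship exists)

Test statistic: t = β̂₁ / SE(β̂₁) = 1.0426 / 0.4463 = 2.3361

With df = 18, the two-sided p-value for |t| = 2.3361 is 0.0313.

Decision rule: reject H₀ if p-value < α.
p-value = 0.0313 < α = 0.10 → reject H₀.

There is sufficient evidence at the 10% significance level to conclude that a linear relationship exists between x and y.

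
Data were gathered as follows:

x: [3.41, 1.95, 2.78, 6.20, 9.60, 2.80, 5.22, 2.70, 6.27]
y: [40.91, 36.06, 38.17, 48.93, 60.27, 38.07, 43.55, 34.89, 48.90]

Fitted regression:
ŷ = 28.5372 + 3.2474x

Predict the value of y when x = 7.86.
ŷ = 54.0618

To predict y for x = 7.86, substitute into the regression equation:

ŷ = 28.5372 + 3.2474 × 7.86
ŷ = 28.5372 + 25.5246
ŷ = 54.0618

This is a point prediction; actual observations scatter around it by roughly the residual standard deviation.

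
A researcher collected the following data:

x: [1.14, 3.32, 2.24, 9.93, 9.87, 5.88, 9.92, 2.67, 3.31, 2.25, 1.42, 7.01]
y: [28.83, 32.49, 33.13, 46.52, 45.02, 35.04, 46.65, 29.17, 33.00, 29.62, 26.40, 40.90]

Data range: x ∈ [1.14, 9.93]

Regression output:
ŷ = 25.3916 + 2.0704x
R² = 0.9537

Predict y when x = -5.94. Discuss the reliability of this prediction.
ŷ = 13.0934, but this is extrapolation (below the data range [1.14, 9.93]) and may be unreliable.

Prediction calculation:
ŷ = 25.3916 + 2.0704 × (-5.94)
ŷ = 13.0934

Reliability:
- Data range: x ∈ [1.14, 9.93]
- Prediction point: x = -5.94 is 7.08 units below the observed range → this is EXTRAPOLATION, not interpolation

Why that matters here:
- The linear relationship may not hold outside the observed range
- There are no observations near this x to validate the fitted line there
- The standard error of prediction grows with (x − x̄)², and x = -5.94 is far from x̄ = 4.91

A defensible statement: 'if the linear trend continued to x = -5.94, y would be about 13.0934' — the premise is untested.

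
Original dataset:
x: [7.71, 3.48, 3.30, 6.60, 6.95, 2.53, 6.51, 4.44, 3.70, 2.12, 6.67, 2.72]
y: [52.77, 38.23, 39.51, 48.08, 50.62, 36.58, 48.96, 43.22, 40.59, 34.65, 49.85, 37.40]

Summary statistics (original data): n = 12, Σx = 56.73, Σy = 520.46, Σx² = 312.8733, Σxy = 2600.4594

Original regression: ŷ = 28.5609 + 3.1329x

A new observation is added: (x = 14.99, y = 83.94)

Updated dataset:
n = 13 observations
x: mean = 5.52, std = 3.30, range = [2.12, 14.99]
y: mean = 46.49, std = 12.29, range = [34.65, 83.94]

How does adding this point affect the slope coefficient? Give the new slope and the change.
Adding the point moves β₁ from 3.1329 to 3.6948, i.e. it increases by 0.5619 (+17.9%).

x = 14.99 lies well outside the original x-range [2.12, 7.71] (x̄ ≈ 4.73), so this observation has high leverage and can move the slope substantially.

Step 1: Update the sums with the new point (n goes from 12 to 13)
Σx  = 56.73 + 14.99 = 71.72
Σy  = 520.46 + 83.94 = 604.40
Σx² = 312.8733 + 14.99² = 312.8733 + 224.7001 = 537.5734
Σxy = 2600.4594 + 14.99×83.94 = 2600.4594 + 1258.2606 = 3858.7200

Step 2: Recompute the slope with b₁ = (nΣxy − ΣxΣy) / (nΣx² − (Σx)²)
Numerator   = 13×3858.7200 − 71.72×604.40 = 50163.3600 − 43347.5680 = 6815.7920
Denominator = 13×537.5734 − 71.72² = 6988.4542 − 5143.7584 = 1844.6958
b₁(new) = 6815.7920 / 1844.6958 = 3.6948

(Same formula on the original sums: (12×2600.4594 − 56.73×520.46) / (12×312.8733 − 56.73²) = 1679.8170 / 536.1867 = 3.1329, matching the given fit.)

Step 3: Change in slope
Δβ₁ = 3.6948 − 3.1329 = +0.5619
Relative change = +0.5619 / 3.1329 × 100% = +17.9%
→ the slope increases when the point is added.

A high-leverage point only changes the slope if it is off the original line; here y = 83.94 is above the original trend, so the slope increases.
In practice: examine leverage (hᵢ) and Cook's distance rather than deleting it automatically; check such a point for data-entry or measurement error.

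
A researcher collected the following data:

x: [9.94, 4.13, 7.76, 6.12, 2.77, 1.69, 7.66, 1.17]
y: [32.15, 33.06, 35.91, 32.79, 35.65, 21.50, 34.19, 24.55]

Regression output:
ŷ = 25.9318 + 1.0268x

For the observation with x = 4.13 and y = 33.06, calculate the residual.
Residual = 2.8875

The residual is the difference between the actual value and the predicted value:

Residual = y - ŷ

Step 1: Calculate predicted value
ŷ = 25.9318 + 1.0268 × 4.13
ŷ = 30.1725

Step 2: Calculate residual
Residual = 33.06 - 30.1725
Residual = 2.8875

Sign check: y > ŷ, so the point is above the line and the fit underestimates here.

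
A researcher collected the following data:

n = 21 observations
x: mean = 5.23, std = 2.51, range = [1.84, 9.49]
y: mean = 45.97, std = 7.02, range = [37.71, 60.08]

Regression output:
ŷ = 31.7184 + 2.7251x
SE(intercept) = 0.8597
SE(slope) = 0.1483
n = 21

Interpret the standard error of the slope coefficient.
The slope 2.7251 is pinned down to within about ±0.1483 (one SE) by these data — relative uncertainty 5.4%, i.e. precise.

SE(β̂₁) = s / √Sxx, where s is the residual standard deviation and Sxx = Σ(x − x̄)². It is the yardstick for how far β̂₁ = 2.7251 could plausibly be from the true slope.

Relative precision:
- SE / |β̂₁| = 0.1483 / 2.7251 = 5.4%
- Rule of thumb (under 20%: precise; 20% to under 50%: moderately precise; 50% or more: imprecise) → precise

Rough 95% range (±2 SE): 2.7251 ± 0.2966 → (2.4285, 3.0217).

What drives SE(β̂₁): larger n (here n = 21) → smaller SE; wider spread of x values → smaller SE.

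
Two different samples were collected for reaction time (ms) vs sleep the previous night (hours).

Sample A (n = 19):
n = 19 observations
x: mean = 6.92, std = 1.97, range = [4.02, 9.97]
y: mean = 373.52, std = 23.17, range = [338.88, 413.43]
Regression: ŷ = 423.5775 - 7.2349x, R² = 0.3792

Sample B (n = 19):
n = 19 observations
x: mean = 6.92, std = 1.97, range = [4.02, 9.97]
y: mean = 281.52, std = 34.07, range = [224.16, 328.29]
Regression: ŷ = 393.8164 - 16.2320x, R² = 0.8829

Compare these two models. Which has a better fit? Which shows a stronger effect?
Model B has the better fit (R² = 0.8829 vs 0.3792). Model B shows the stronger effect (|β₁| = 16.2320 vs 7.2349).

Model Comparison:

Fit — compare R²:
- Model A: R² = 0.3792 → 37.92% of variance in reaction time explained
- Model B: R² = 0.8829 → 88.29% of variance in reaction time explained
- 0.8829 > 0.3792 → Model B has the better fit

Strength of effect — compare |β₁|:
- Model A: β₁ = -7.2349 → predicted reaction time falls 7.2349 ms per additional hour of sleep
- Model B: β₁ = -16.2320 → predicted reaction time falls 16.2320 ms per additional hour of sleep
- |-7.2349| < |-16.2320| → Model B shows the stronger marginal effect

Note: A better fit (higher R²) doesn't necessarily mean a more important relationship.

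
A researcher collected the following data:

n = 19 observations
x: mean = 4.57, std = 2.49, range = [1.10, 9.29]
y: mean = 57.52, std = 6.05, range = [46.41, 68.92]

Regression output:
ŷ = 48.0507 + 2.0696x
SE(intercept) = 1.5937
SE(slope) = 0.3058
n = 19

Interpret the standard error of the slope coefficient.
SE(β̂₁) = 0.3058 is the estimated standard deviation of the slope estimate across repeated samples; relative to β̂₁ = 2.0696 that is 14.8%, a precise estimate.

What SE measures:
- The standard error quantifies the sampling variability of the coefficient estimate
- It is the estimated standard deviation of β̂₁ across hypothetical repeated samples of the same size
- Smaller SE → more precise estimate

Relative precision:
- SE / |β̂₁| = 0.3058 / 2.0696 = 14.8%
- Rule of thumb (under 20%: precise; 20% to under 50%: moderately precise; 50% or more: imprecise) → precise

Link to interval estimation: a confidence interval for β₁ is β̂₁ ± t* × 0.3058, so SE sets the half-width per unit of t*.

What drives SE(β̂₁): larger n (here n = 19) → smaller SE; more residual scatter → larger SE.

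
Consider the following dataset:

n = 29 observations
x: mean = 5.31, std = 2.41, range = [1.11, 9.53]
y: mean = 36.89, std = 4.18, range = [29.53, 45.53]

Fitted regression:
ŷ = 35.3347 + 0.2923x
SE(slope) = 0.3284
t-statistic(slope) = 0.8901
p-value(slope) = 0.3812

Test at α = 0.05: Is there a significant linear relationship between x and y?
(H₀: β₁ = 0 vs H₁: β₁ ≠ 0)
p-value = 0.3812 ≥ α = 0.05, so we fail to reject H₀. The relationship is not significant.

Hypothesis test for the slope coefficient:

H₀: β₁ = 0 (no linear relationship)
H₁: β₁ ≠ 0 (linear relationship exists)

Test statistic: t = β̂₁ / SE(β̂₁) = 0.2923 / 0.3284 = 0.8901

p = 0.3812: how often a slope estimate this far from 0 (in SE units) would arise by chance if β₁ were truly 0.

Decision rule: reject H₀ if p-value < α.
p-value = 0.3812 ≥ α = 0.05 → fail to reject H₀.

There is not sufficient evidence at the 5% significance level to conclude that a linear relationship exists between x and y.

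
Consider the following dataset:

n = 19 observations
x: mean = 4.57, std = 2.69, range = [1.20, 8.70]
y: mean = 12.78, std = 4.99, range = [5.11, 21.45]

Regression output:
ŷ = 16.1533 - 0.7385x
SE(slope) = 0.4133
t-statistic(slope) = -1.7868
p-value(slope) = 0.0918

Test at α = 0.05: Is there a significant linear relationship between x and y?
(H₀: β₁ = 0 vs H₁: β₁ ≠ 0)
Since p-value = 0.0918 ≥ α = 0.05, fail to reject H₀ — the slope is not significantly different from 0.

Hypothesis test for the slope coefficient:

H₀: β₁ = 0 (no linear relationship)
H₁: β₁ ≠ 0 (linear relationship exists)

Test statistic: t = β̂₁ / SE(β̂₁) = -0.7385 / 0.4133 = -1.7868

p = 0.0918: how often a slope estimate this far from 0 (in SE units) would arise by chance if β₁ were truly 0.

Decision rule: reject H₀ if p-value < α.
p-value = 0.0918 ≥ α = 0.05 → fail to reject H₀.

Conclusion: the linear association between x and y is not significant at the 5% level.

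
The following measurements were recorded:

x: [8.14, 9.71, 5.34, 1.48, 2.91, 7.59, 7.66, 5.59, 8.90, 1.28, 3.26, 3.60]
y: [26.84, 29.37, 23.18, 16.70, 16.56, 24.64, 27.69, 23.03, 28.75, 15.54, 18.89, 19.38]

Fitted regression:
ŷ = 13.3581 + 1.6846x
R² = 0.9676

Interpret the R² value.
About 96.76% of the variability in y is accounted for by the regression on x (R² = 0.9676) — a strong linear fit.

R² = 1 − SS_res/SS_tot compares the residual scatter to the total scatter of y about its mean.

Here R² = 0.9676:
- Explained: 96.76% of the variation in y
- Unexplained (residual): 100% − 96.76% = 3.24%
- Rule of thumb (below 0.3 weak; 0.3 to below 0.7 moderate; 0.7 and above strong) → strong

Note: R² says nothing about causation, and a high R² does not by itself mean the linear form is appropriate — check the residuals.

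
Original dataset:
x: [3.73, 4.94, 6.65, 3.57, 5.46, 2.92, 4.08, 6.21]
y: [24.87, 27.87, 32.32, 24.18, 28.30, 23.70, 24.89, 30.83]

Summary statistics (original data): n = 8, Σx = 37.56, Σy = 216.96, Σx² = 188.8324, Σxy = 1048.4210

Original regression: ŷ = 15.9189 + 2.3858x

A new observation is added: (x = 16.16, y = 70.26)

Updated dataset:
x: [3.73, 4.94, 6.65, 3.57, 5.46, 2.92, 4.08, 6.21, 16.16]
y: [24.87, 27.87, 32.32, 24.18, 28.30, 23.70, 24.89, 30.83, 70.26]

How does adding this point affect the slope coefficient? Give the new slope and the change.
The slope changes from 2.3858 to 3.6298 (change of +1.2440, or +52.1%).

x = 16.16 lies well outside the original x-range [2.92, 6.65] (x̄ ≈ 4.70), so this observation has high leverage and can move the slope substantially.

Step 1: Update the sums with the new point (n goes from 8 to 9)
Σx  = 37.56 + 16.16 = 53.72
Σy  = 216.96 + 70.26 = 287.22
Σx² = 188.8324 + 16.16² = 188.8324 + 261.1456 = 449.9780
Σxy = 1048.4210 + 16.16×70.26 = 1048.4210 + 1135.4016 = 2183.8226

Step 2: Recompute the slope with b₁ = (nΣxy − ΣxΣy) / (nΣx² − (Σx)²)
Numerator   = 9×2183.8226 − 53.72×287.22 = 19654.4034 − 15429.4584 = 4224.9450
Denominator = 9×449.9780 − 53.72² = 4049.8020 − 2885.8384 = 1163.9636
b₁(new) = 4224.9450 / 1163.9636 = 3.6298

(Same formula on the original sums: (8×1048.4210 − 37.56×216.96) / (8×188.8324 − 37.56²) = 238.3504 / 99.9056 = 2.3858, matching the given fit.)

Step 3: Change in slope
Δβ₁ = 3.6298 − 2.3858 = +1.2440
Relative change = +1.2440 / 2.3858 × 100% = +52.1%
→ the slope increases when the point is added.

Because the point sits above the extension of the original line at a high-leverage x, it tilts the fit up.
In practice: investigate whether it comes from the same population as the rest of the sample; refit with and without it and report both if conclusions differ.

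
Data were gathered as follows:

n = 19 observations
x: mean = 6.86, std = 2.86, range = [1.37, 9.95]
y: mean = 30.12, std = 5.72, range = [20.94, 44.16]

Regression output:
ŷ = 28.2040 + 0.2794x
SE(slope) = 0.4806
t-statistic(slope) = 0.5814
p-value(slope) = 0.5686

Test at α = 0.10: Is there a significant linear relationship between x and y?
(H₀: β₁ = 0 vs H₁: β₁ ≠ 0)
Since p-value = 0.5686 ≥ α = 0.10, fail to reject H₀ — the slope is not significantly different from 0.

Hypothesis test for the slope coefficient:

H₀: β₁ = 0 (no linear relationship)
H₁: β₁ ≠ 0 (linear relationship exists)

Test statistic: t = β̂₁ / SE(β̂₁) = 0.2794 / 0.4806 = 0.5814

With df = 17, the two-sided p-value for |t| = 0.5814 is 0.5686.

Decision rule: reject H₀ if p-value < α.
p-value = 0.5686 ≥ α = 0.10 → fail to reject H₀.

There is not sufficient evidence at the 10% significance level to conclude that a linear relationship exists between x and y.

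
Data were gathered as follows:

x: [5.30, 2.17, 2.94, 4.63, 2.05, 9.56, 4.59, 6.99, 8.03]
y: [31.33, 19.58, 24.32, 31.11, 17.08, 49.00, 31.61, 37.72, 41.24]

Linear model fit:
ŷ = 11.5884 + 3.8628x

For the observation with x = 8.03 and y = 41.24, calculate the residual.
Residual = -1.3667

The residual is the difference between the actual value and the predicted value:

Residual = y - ŷ

Step 1: Calculate predicted value
ŷ = 11.5884 + 3.8628 × 8.03
ŷ = 42.6067

Step 2: Calculate residual
Residual = 41.24 - 42.6067
Residual = -1.3667

Sign check: y < ŷ, so the point is below the line and the fit overestimates here.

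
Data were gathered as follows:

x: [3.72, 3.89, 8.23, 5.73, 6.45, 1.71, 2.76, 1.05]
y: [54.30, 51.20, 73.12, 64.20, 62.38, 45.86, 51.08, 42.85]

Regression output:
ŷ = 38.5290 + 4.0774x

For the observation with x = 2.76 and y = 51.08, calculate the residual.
Residual = 1.2974

The residual is the difference between the actual value and the predicted value:

Residual = y - ŷ

Step 1: Calculate predicted value
ŷ = 38.5290 + 4.0774 × 2.76
ŷ = 49.7826

Step 2: Calculate residual
Residual = 51.08 - 49.7826
Residual = 1.2974

The residual is positive, so the observed y = 51.08 sits above the regression line (the line underestimates it by 1.2974).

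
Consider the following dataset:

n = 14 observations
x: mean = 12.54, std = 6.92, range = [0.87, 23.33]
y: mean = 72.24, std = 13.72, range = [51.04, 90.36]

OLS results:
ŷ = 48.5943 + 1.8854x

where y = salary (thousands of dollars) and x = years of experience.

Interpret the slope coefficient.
For each additional year of experience, predicted salary increases by approximately 1.8854 thousand dollars.

The slope coefficient β₁ = 1.8854 represents the marginal effect of experience on salary.

Interpretation:
- Experience up by 1 year → predicted salary increases by 1.8854 thousand dollars
- The effect is assumed constant over the observed range of x (linearity)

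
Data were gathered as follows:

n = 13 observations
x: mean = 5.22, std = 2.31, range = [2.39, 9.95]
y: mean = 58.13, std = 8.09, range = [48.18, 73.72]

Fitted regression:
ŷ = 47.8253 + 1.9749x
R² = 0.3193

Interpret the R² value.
The model explains 31.93% of the variance in y (R² = 0.3193), leaving 68.07% unexplained; the fit is moderate.

R² = 1 − SS_res/SS_tot compares the residual scatter to the total scatter of y about its mean.

Here R² = 0.3193:
- Explained: 31.93% of the variation in y
- Unexplained (residual): 100% − 31.93% = 68.07%
- Rule of thumb (below 0.3 weak; 0.3 to below 0.7 moderate; 0.7 and above strong) → moderate

Calculation: R² = 1 − (SS_res / SS_tot), where SS_res is the sum of squared residuals and SS_tot the total sum of squares.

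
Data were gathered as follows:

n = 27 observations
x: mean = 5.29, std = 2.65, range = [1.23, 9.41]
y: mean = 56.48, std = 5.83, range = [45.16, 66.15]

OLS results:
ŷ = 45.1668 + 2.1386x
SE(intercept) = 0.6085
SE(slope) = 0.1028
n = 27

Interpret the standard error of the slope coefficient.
SE(slope) = 0.1028 measures the uncertainty in the estimated slope. The coefficient is estimated precisely (SE/|β̂₁| = 4.8%).

What SE measures:
- The standard error quantifies the sampling variability of the coefficient estimate
- It is the estimated standard deviation of β̂₁ across hypothetical repeated samples of the same size
- Smaller SE → more precise estimate

Relative precision:
- SE / |β̂₁| = 0.1028 / 2.1386 = 4.8%
- Rule of thumb (under 20%: precise; 20% to under 50%: moderately precise; 50% or more: imprecise) → precise

Link to interval estimation: a confidence interval for β₁ is β̂₁ ± t* × 0.1028, so SE sets the half-width per unit of t*.

What drives SE(β̂₁): wider spread of x values → smaller SE.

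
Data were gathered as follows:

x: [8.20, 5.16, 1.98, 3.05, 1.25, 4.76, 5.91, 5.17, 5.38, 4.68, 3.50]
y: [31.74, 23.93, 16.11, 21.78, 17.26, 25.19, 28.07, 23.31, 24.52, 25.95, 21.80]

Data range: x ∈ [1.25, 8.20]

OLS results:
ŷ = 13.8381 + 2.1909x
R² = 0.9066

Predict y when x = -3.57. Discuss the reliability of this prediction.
ŷ = 6.0166, but this is extrapolation (below the data range [1.25, 8.20]) and may be unreliable.

Prediction calculation:
ŷ = 13.8381 + 2.1909 × (-3.57)
ŷ = 6.0166

Reliability:
- Data range: x ∈ [1.25, 8.20]
- Prediction point: x = -3.57 is 4.82 units below the observed range → this is EXTRAPOLATION, not interpolation

Why that matters here:
- There are no observations near this x to validate the fitted line there
- The linear relationship may not hold outside the observed range

Report the number if required, but flag clearly that it is an extrapolation.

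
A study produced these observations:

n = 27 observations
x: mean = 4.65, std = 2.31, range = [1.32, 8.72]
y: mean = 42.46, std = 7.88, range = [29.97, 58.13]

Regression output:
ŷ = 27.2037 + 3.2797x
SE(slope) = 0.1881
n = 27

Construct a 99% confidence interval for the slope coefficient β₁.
The 99% CI for β₁ is (2.7554, 3.8040)

Confidence interval for the slope:

The 99% CI for β₁ is: β̂₁ ± t*(α/2, n-2) × SE(β̂₁)

Step 1: Find critical t-value
- Confidence level = 0.99
- Degrees of freedom = n - 2 = 27 - 2 = 25
- t*(α/2, 25) = 2.7874

Step 2: Calculate margin of error
Margin = 2.7874 × 0.1881 = 0.5243

Step 3: Construct interval
CI = 3.2797 ± 0.5243
CI = (2.7554, 3.8040)

Interpretation: each one-unit increase in x is associated with a change in mean y of between 2.7554 and 3.8040, with 99% confidence.
Both endpoints are positive, so the data support a genuinely positive slope at this confidence level.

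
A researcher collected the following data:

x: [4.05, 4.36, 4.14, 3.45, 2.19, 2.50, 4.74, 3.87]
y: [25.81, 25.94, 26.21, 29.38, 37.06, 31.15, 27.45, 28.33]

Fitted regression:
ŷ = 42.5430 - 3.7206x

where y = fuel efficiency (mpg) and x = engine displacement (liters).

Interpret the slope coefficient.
On average, fuel efficiency is about 3.7206 mpg lower for every extra liter of engine displacement.

The slope β₁ = -3.7206 gives the rate at which the fitted fuel efficiency changes with engine displacement.

Interpretation:
- Engine displacement up by 1 liter → predicted fuel efficiency decreases by 3.7206 mpg
- The effect is assumed constant over the observed range of x (linearity)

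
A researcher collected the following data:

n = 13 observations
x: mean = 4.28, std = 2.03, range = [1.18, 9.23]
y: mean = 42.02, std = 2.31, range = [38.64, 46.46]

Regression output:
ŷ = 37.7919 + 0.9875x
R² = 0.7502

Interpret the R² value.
R² = 0.7502 means 75.02% of the variation in y is explained by the linear relationship with x. This indicates a strong fit.

The coefficient of determination R² is the fraction of the total variation in y that the fitted line accounts for.

Here R² = 0.7502:
- Explained: 75.02% of the variation in y
- Unexplained (residual): 100% − 75.02% = 24.98%
- Rule of thumb (below 0.3 weak; 0.3 to below 0.7 moderate; 0.7 and above strong) → strong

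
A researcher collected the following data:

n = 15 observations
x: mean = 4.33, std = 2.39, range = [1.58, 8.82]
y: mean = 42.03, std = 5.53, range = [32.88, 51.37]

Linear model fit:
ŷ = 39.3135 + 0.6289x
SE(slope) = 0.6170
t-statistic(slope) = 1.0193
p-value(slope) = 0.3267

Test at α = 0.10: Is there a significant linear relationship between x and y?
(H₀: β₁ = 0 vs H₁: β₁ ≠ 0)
p-value = 0.3267 ≥ α = 0.10, so we fail to reject H₀. The relationship is not significant.

Hypothesis test for the slope coefficient:

H₀: β₁ = 0 (no linear relationship)
H₁: β₁ ≠ 0 (linear relationship exists)

Test statistic: t = β̂₁ / SE(β̂₁) = 0.6289 / 0.6170 = 1.0193

The p-value (0.3267) is the probability, under H₀, of a t-statistic at least as extreme as |t| = 1.0193 (two-sided, df = n − 2 = 13).

Decision rule: reject H₀ if p-value < α.
p-value = 0.3267 ≥ α = 0.10 → fail to reject H₀.

At α = 0.10 the data do not provide convincing evidence of a nonzero slope.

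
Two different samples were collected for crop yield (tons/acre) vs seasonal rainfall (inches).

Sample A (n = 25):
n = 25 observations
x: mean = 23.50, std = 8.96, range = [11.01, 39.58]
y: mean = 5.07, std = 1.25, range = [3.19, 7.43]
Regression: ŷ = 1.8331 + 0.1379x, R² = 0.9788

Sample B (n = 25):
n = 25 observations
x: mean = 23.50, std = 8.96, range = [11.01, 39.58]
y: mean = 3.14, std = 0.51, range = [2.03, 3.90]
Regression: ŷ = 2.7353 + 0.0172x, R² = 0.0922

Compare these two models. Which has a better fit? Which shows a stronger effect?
Model A has the better fit (R² = 0.9788 vs 0.0922). Model A shows the stronger effect (|β₁| = 0.1379 vs 0.0172).

Model Comparison:

Which explains more variance? (R²)
- Model A: R² = 0.9788 → 97.88% of variance in crop yield explained
- Model B: R² = 0.0922 → 9.22% of variance in crop yield explained
- 0.9788 > 0.0922 → Model A has the better fit

Strength of effect — compare |β₁|:
- Model A: β₁ = 0.1379 → predicted crop yield rises 0.1379 tons/acre per additional inch of rainfall
- Model B: β₁ = 0.0172 → predicted crop yield rises 0.0172 tons/acre per additional inch of rainfall
- |0.1379| > |0.0172| → Model A shows the stronger marginal effect

Note: The two samples could reflect different populations, time periods, or measurement quality.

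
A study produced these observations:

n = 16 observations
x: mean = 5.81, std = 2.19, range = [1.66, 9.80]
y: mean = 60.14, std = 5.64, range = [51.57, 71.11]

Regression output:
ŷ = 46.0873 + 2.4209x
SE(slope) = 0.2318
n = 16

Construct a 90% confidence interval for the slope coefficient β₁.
The 90% CI for β₁ is (2.0126, 2.8292)

Confidence interval for the slope:

The 90% CI for β₁ is: β̂₁ ± t*(α/2, n-2) × SE(β̂₁)

Step 1: Find critical t-value
- Confidence level = 0.9
- Degrees of freedom = n - 2 = 16 - 2 = 14
- t*(α/2, 14) = 1.7613

Step 2: Calculate margin of error
Margin = 1.7613 × 0.2318 = 0.4083

Step 3: Construct interval
CI = 2.4209 ± 0.4083
CI = (2.0126, 2.8292)

Interpretation: each one-unit increase in x is associated with a change in mean y of between 2.0126 and 2.8292, with 90% confidence.
Both endpoints are positive, so the data support a genuinely positive slope at this confidence level.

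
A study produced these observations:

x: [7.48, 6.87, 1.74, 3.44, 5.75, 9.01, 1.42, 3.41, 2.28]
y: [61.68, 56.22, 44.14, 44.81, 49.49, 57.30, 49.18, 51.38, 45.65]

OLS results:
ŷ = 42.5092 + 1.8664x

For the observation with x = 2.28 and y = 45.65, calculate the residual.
Residual = -1.1146

The residual is the difference between the actual value and the predicted value:

Residual = y - ŷ

Step 1: Calculate predicted value
ŷ = 42.5092 + 1.8664 × 2.28
ŷ = 46.7646

Step 2: Calculate residual
Residual = 45.65 - 46.7646
Residual = -1.1146

Interpretation: the model overestimates the actual value by 1.1146 at this point (negative residual → observation lies below the fitted line).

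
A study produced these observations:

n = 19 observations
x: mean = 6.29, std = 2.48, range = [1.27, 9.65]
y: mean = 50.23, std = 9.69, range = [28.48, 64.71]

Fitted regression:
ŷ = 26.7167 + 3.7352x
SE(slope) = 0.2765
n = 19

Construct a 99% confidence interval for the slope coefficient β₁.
The 99% CI for β₁ is (2.9338, 4.5366)

Confidence interval for the slope:

The 99% CI for β₁ is: β̂₁ ± t*(α/2, n-2) × SE(β̂₁)

Step 1: Find critical t-value
- Confidence level = 0.99
- Degrees of freedom = n - 2 = 19 - 2 = 17
- t*(α/2, 17) = 2.8982

Step 2: Calculate margin of error
Margin = 2.8982 × 0.2765 = 0.8014

Step 3: Construct interval
CI = 3.7352 ± 0.8014
CI = (2.9338, 4.5366)

Interpretation: intervals built this way capture the true β₁ in 99% of repeated samples; here the plausible range for the per-unit effect of x on y is 2.9338 to 4.5366.
Since 0 is outside the interval, a two-sided test at α = 0.01 would reject H₀: β₁ = 0.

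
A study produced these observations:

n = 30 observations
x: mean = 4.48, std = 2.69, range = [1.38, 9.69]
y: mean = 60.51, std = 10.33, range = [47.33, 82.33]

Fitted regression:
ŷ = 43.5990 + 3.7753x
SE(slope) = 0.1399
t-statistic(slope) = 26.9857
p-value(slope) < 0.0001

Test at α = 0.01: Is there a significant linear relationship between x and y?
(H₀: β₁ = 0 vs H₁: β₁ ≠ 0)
p-value < 0.0001 < α = 0.01, so we reject H₀. The relationship is significant.

Hypothesis test for the slope coefficient:

H₀: β₁ = 0 (no linear relationship)
H₁: β₁ ≠ 0 (linear relationship exists)

Test statistic: t = β̂₁ / SE(β̂₁) = 3.7753 / 0.1399 = 26.9857

p < 0.0001: how often a slope estimate this far from 0 (in SE units) would arise by chance if β₁ were truly 0.

Decision rule: reject H₀ if p-value < α.
p-value < 0.0001 < α = 0.01 → reject H₀.

Conclusion: the linear association between x and y is significant at the 1% level.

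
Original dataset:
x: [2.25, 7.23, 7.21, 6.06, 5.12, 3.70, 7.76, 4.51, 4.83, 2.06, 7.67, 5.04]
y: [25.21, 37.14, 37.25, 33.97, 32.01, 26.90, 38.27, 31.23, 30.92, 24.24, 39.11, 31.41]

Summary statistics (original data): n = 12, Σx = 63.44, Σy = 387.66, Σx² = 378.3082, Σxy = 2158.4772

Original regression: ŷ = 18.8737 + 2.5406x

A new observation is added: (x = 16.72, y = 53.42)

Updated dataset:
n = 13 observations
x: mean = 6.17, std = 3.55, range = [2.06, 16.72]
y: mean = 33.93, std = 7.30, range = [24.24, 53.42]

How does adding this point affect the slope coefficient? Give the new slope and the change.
New slope β₁ = 2.0288 versus 2.5406 before: a change of -0.5118 (-20.1%).

The new point has HIGH LEVERAGE: x = 16.72 is far from the original mean x̄ = 63.44/12 ≈ 5.29 (original range [2.06, 7.76]).

Step 1: Update the sums with the new point (n goes from 12 to 13)
Σx  = 63.44 + 16.72 = 80.16
Σy  = 387.66 + 53.42 = 441.08
Σx² = 378.3082 + 16.72² = 378.3082 + 279.5584 = 657.8666
Σxy = 2158.4772 + 16.72×53.42 = 2158.4772 + 893.1824 = 3051.6596

Step 2: Recompute the slope with b₁ = (nΣxy − ΣxΣy) / (nΣx² − (Σx)²)
Numerator   = 13×3051.6596 − 80.16×441.08 = 39671.5748 − 35356.9728 = 4314.6020
Denominator = 13×657.8666 − 80.16² = 8552.2658 − 6425.6256 = 2126.6402
b₁(new) = 4314.6020 / 2126.6402 = 2.0288

(Same formula on the original sums: (12×2158.4772 − 63.44×387.66) / (12×378.3082 − 63.44²) = 1308.5760 / 515.0648 = 2.5406, matching the given fit.)

Step 3: Change in slope
Δβ₁ = 2.0288 − 2.5406 = -0.5118
Relative change = -0.5118 / 2.5406 × 100% = -20.1%
→ the slope decreases when the point is added.

A high-leverage point only changes the slope if it is off the original line; here y = 53.42 is below the original trend, so the slope decreases.
In practice: refit with and without it and report both if conclusions differ; check such a point for data-entry or measurement error.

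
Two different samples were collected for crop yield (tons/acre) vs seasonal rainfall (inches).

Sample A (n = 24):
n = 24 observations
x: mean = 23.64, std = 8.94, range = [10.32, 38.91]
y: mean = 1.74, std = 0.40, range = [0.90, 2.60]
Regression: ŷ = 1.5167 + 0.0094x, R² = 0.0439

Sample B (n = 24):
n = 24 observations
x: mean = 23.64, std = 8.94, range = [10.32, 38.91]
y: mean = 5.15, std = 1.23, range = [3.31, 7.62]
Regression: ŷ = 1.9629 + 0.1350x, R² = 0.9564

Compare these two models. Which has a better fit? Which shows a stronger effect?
Model B has the better fit (R² = 0.9564 vs 0.0439). Model B shows the stronger effect (|β₁| = 0.1350 vs 0.0094).

Model Comparison:

Fit — compare R²:
- Model A: R² = 0.0439 → 4.39% of variance in crop yield explained
- Model B: R² = 0.9564 → 95.64% of variance in crop yield explained
- 0.9564 > 0.0439 → Model B has the better fit

Which has the larger per-inch effect? (|β₁|)
- Model A: β₁ = 0.0094 → predicted crop yield rises 0.0094 tons/acre per additional inch of rainfall
- Model B: β₁ = 0.1350 → predicted crop yield rises 0.1350 tons/acre per additional inch of rainfall
- |0.0094| < |0.1350| → Model B shows the stronger marginal effect

Notes:
- A steeper slope doesn't make a better model if the scatter around the line is large.
- A better fit (higher R²) doesn't necessarily mean a more important relationship.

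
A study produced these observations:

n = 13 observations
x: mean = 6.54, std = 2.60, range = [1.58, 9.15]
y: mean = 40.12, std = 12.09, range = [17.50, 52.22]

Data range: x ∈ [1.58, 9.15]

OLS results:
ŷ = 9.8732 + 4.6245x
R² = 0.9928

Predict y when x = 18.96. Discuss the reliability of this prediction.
The equation gives ŷ = 97.5537; however x = 18.96 is 9.81 units above the observed range, so this extrapolated value should not be trusted.

Prediction calculation:
ŷ = 9.8732 + 4.6245 × 18.96
ŷ = 97.5537

Reliability:
- Data range: x ∈ [1.58, 9.15]
- Prediction point: x = 18.96 is 9.81 units above the observed range → this is EXTRAPOLATION, not interpolation

Why that matters here:
- The standard error of prediction grows with (x − x̄)², and x = 18.96 is far from x̄ = 6.54
- There are no observations near this x to validate the fitted line there

Report the number if required, but flag clearly that it is an extrapolation.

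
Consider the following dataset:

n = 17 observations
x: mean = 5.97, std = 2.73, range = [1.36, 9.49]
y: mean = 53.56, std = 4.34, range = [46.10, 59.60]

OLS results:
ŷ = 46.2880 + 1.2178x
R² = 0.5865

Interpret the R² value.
R² = 0.5865 means 58.65% of the variation in y is explained by the linear relationship with x. This indicates a moderate fit.

R² = 1 − SS_res/SS_tot compares the residual scatter to the total scatter of y about its mean.

Here R² = 0.5865:
- Explained: 58.65% of the variation in y
- Unexplained (residual): 100% − 58.65% = 41.35%
- Rule of thumb (below 0.3 weak; 0.3 to below 0.7 moderate; 0.7 and above strong) → moderate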